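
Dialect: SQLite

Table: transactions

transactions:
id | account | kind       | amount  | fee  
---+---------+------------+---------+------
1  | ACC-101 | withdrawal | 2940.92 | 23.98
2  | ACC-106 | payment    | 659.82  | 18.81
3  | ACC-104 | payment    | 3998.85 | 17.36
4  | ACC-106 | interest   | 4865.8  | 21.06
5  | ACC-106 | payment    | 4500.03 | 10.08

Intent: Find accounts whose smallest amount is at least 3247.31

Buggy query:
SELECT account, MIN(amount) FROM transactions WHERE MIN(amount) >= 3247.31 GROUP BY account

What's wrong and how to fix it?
Bug: MIN() in WHERE is a misuse of aggregate

Fix: Use HAVING for the per-group MIN condition

Corrected query:
SELECT account, MIN(amount) FROM transactions GROUP BY account HAVING MIN(amount) >= 3247.31

Result:
account | MIN(amount)
--------+------------
ACC-104 | 3998.85    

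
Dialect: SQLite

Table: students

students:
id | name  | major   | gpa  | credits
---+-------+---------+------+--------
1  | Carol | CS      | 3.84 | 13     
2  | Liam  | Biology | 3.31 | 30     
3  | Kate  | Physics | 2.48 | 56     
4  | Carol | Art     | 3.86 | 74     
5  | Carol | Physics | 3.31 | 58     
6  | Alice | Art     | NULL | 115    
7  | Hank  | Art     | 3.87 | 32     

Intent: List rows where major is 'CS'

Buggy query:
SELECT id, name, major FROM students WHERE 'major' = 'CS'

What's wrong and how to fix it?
Bug: Single quotes denote string literals in SQL; the column name is being compared as a constant string

Fix: Reference the column as major without single quotes

Corrected query:
SELECT id, name, major FROM students WHERE major = 'CS'

Result:
id | name  | major
---+-------+------
1  | Carol | CS   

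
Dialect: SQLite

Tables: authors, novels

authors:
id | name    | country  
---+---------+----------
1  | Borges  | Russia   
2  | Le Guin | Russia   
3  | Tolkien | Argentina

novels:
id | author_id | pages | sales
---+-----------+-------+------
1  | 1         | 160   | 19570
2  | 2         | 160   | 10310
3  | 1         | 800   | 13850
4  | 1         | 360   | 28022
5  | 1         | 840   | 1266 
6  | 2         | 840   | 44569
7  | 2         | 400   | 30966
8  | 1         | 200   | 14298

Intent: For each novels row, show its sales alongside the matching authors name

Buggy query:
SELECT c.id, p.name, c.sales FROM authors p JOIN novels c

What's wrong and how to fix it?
Bug: Missing join condition: each novels row is matched to all authors rows instead of just its own

Fix: Add ON c.author_id = p.id to the JOIN

Corrected query:
SELECT c.id, p.name, c.sales FROM authors p JOIN novels c ON c.author_id = p.id

Result:
id | name    | sales
---+---------+------
1  | Borges  | 19570
2  | Le Guin | 10310
3  | Borges  | 13850
4  | Borges  | 28022
5  | Borges  | 1266 
6  | Le Guin | 44569
7  | Le Guin | 30966
8  | Borges  | 14298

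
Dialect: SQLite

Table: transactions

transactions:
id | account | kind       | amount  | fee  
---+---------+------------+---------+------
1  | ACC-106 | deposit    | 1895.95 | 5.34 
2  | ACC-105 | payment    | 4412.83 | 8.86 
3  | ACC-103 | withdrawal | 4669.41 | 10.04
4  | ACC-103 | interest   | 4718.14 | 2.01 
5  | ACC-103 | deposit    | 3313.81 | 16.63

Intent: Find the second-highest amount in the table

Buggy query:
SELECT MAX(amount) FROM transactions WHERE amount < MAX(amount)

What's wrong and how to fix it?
Bug: MAX(amount) on the right of the comparison is an aggregate-in-WHERE error

Fix: Put the inner MAX in a scalar subquery

Corrected query:
SELECT MAX(amount) FROM transactions WHERE amount < (SELECT MAX(amount) FROM transactions)

Result:
MAX(amount)
-----------
4669.41    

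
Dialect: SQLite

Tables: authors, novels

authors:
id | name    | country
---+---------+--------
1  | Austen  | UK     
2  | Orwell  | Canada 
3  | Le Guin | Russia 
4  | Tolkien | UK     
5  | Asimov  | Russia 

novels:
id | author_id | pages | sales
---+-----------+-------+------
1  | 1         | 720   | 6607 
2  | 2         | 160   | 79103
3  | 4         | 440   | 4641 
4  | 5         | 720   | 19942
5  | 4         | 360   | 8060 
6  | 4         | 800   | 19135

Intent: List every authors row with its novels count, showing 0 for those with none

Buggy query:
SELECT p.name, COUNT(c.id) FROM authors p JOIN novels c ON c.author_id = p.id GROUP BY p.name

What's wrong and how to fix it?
Bug: An inner join excludes parents with zero children

Fix: Use LEFT JOIN so parents without children still appear (COUNT(c.id) gives 0)

Corrected query:
SELECT p.name, COUNT(c.id) FROM authors p LEFT JOIN novels c ON c.author_id = p.id GROUP BY p.name

Result:
name    | COUNT(c.id)
--------+------------
Asimov  | 1          
Austen  | 1          
Le Guin | 0          
Orwell  | 1          
Tolkien | 3          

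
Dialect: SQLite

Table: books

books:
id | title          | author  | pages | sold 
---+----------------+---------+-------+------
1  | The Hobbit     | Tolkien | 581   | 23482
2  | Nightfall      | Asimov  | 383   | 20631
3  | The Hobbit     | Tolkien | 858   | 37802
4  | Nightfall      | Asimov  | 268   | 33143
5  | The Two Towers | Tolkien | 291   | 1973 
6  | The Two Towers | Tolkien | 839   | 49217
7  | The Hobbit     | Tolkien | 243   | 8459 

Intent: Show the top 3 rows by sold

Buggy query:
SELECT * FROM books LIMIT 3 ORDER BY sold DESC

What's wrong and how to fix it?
Bug: LIMIT must come after ORDER BY

Fix: Sort with ORDER BY, then apply LIMIT

Corrected query:
SELECT * FROM books ORDER BY sold DESC LIMIT 3

Result:
id | title          | author  | pages | sold 
---+----------------+---------+-------+------
6  | The Two Towers | Tolkien | 839   | 49217
3  | The Hobbit     | Tolkien | 858   | 37802
4  | Nightfall      | Asimov  | 268   | 33143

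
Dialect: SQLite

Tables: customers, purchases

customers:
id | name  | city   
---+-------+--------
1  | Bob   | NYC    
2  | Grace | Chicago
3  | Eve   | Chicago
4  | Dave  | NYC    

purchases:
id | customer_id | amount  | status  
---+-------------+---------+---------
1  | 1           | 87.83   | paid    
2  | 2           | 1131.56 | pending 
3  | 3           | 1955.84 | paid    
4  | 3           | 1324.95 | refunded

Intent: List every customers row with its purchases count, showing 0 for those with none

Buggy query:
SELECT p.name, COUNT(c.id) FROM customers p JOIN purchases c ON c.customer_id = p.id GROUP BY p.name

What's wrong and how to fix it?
Bug: An inner join excludes parents with zero children

Fix: Switch to LEFT JOIN to retain unmatched parent rows

Corrected query:
SELECT p.name, COUNT(c.id) FROM customers p LEFT JOIN purchases c ON c.customer_id = p.id GROUP BY p.name

Result:
name  | COUNT(c.id)
------+------------
Bob   | 1          
Dave  | 0          
Eve   | 2          
Grace | 1          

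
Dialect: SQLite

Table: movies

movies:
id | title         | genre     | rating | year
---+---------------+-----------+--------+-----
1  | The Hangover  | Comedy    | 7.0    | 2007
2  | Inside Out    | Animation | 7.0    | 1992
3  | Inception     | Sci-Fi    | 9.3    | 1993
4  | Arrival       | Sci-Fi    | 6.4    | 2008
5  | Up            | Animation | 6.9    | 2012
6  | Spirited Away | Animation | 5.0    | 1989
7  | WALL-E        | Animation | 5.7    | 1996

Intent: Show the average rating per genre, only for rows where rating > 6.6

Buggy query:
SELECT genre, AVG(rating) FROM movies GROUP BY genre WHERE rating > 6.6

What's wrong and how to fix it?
Bug: WHERE cannot follow GROUP BY

Fix: Move the WHERE clause before GROUP BY

Corrected query:
SELECT genre, AVG(rating) FROM movies WHERE rating > 6.6 GROUP BY genre

Result:
genre     | AVG(rating)
----------+------------
Animation | 6.95       
Comedy    | 7          
Sci-Fi    | 9.3        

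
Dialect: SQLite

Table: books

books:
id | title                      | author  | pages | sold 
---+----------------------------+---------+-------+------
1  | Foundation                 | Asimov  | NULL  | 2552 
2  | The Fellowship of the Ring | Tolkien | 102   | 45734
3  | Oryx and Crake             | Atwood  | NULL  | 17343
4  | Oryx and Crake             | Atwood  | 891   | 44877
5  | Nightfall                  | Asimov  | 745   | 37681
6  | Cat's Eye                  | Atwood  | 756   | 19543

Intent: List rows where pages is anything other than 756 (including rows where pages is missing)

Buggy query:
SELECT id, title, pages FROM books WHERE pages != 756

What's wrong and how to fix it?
Bug: 'pages != 756' is unknown when pages is NULL, so NULL rows are silently excluded

Fix: Add an explicit OR pages IS NULL to include the missing-value rows

Corrected query:
SELECT id, title, pages FROM books WHERE pages != 756 OR pages IS NULL

Result:
id | title                      | pages
---+----------------------------+------
1  | Foundation                 | NULL 
2  | The Fellowship of the Ring | 102  
3  | Oryx and Crake             | NULL 
4  | Oryx and Crake             | 891  
5  | Nightfall                  | 745  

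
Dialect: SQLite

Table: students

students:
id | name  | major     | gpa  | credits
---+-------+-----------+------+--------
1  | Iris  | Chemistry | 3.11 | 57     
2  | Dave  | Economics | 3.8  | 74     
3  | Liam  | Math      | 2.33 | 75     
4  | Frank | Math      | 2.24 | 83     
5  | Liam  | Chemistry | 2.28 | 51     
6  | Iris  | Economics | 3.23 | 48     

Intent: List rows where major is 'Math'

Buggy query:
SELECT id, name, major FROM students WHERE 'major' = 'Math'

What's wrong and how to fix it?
Bug: 'major' in single quotes is a string literal, not the column; the comparison is literal-vs-literal and never true

Fix: Reference the column as major without single quotes

Corrected query:
SELECT id, name, major FROM students WHERE major = 'Math'

Result:
id | name  | major
---+-------+------
3  | Liam  | Math 
4  | Frank | Math 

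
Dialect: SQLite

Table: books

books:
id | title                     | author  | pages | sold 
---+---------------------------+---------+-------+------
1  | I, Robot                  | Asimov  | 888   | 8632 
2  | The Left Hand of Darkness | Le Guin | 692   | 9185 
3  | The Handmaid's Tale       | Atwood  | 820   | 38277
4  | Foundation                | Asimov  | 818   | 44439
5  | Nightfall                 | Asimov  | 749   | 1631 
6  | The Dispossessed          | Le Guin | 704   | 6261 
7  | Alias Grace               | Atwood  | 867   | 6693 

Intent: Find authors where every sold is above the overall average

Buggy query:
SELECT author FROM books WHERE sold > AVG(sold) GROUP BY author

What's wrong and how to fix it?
Bug: AVG() is an aggregate; it can't sit directly in WHERE

Fix: Use a subquery for AVG and a HAVING MIN(...) filter so the condition holds for every row in the group

Corrected query:
SELECT author FROM books GROUP BY author HAVING MIN(sold) > (SELECT AVG(sold) FROM books)

Result:
(no rows)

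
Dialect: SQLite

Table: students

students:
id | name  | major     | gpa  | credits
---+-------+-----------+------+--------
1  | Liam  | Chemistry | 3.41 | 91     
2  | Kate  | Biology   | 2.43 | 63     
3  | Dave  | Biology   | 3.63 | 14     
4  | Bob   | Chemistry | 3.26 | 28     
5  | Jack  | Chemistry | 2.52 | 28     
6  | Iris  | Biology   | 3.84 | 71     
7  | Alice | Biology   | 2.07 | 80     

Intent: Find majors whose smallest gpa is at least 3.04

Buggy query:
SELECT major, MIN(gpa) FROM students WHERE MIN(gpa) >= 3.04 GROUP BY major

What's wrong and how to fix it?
Bug: Aggregates like MIN are computed per group after WHERE runs

Fix: Use HAVING for the per-group MIN condition

Corrected query:
SELECT major, MIN(gpa) FROM students GROUP BY major HAVING MIN(gpa) >= 3.04

Result:
(no rows)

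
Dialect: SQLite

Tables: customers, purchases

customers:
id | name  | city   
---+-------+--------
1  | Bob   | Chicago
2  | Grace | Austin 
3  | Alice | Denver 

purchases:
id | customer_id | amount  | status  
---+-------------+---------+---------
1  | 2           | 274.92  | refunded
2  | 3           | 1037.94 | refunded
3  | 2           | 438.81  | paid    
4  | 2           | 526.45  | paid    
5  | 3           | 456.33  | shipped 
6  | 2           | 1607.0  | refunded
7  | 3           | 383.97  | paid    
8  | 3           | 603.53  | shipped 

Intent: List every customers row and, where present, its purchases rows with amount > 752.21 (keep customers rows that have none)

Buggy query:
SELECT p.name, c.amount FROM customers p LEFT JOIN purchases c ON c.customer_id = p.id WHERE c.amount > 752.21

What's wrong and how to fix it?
Bug: A WHERE condition on the right-hand table after LEFT JOIN drops unmatched parents

Fix: Move the right-table condition into the ON clause so unmatched parents are kept

Corrected query:
SELECT p.name, c.amount FROM customers p LEFT JOIN purchases c ON c.customer_id = p.id AND c.amount > 752.21

Result:
name  | amount 
------+--------
Bob   | NULL   
Grace | 1607   
Alice | 1037.94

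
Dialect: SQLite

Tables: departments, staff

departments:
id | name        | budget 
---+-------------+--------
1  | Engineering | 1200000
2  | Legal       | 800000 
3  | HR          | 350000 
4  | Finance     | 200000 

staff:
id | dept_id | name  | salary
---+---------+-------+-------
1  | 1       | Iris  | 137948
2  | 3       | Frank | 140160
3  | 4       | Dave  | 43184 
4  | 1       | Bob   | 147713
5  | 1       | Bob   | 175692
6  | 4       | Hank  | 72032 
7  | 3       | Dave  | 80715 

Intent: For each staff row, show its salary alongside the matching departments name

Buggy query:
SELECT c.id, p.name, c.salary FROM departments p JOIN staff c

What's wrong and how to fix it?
Bug: JOIN with no ON clause produces a cartesian product; every staff row pairs with every departments row

Fix: Add ON c.dept_id = p.id to the JOIN

Corrected query:
SELECT c.id, p.name, c.salary FROM departments p JOIN staff c ON c.dept_id = p.id

Result:
id | name        | salary
---+-------------+-------
1  | Engineering | 137948
2  | HR          | 140160
3  | Finance     | 43184 
4  | Engineering | 147713
5  | Engineering | 175692
6  | Finance     | 72032 
7  | HR          | 80715 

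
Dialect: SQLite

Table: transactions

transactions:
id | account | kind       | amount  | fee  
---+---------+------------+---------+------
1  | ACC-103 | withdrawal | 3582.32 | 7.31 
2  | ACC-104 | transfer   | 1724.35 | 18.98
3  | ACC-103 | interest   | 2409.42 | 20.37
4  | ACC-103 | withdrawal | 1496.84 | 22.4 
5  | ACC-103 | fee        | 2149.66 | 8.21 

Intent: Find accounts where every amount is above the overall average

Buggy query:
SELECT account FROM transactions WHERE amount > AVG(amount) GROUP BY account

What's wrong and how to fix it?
Bug: WHERE evaluates per row before aggregation, so AVG() is unavailable

Fix: Use a subquery for AVG and a HAVING MIN(...) filter so the condition holds for every row in the group

Corrected query:
SELECT account FROM transactions GROUP BY account HAVING MIN(amount) > (SELECT AVG(amount) FROM transactions)

Result:
(no rows)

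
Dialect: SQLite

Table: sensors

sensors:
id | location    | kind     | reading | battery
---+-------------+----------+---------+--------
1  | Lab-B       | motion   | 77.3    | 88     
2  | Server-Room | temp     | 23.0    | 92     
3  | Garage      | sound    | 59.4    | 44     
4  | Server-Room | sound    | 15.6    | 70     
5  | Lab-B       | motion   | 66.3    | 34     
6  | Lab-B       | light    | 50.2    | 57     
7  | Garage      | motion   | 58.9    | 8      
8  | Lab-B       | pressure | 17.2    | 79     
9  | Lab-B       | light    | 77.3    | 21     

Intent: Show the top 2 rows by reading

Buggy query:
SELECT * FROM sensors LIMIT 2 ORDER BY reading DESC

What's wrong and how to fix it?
Bug: LIMIT must come after ORDER BY

Fix: Sort with ORDER BY, then apply LIMIT

Corrected query:
SELECT * FROM sensors ORDER BY reading DESC LIMIT 2

Result:
id | location | kind   | reading | battery
---+----------+--------+---------+--------
1  | Lab-B    | motion | 77.3    | 88     
9  | Lab-B    | light  | 77.3    | 21     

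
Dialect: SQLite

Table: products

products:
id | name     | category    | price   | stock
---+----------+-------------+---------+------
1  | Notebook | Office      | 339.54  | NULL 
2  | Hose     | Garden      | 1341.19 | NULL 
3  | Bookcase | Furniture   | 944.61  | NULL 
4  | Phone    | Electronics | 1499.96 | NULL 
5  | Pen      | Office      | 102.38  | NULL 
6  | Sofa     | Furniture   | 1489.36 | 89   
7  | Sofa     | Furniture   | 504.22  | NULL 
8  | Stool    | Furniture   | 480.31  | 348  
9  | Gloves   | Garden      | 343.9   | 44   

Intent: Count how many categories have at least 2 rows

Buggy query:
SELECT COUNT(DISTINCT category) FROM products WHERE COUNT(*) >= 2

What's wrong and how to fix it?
Bug: COUNT(*) cannot appear in WHERE; the per-group count doesn't exist yet

Fix: Group first with HAVING COUNT(*) >= 2, then COUNT the resulting groups

Corrected query:
SELECT COUNT(*) FROM (SELECT category FROM products GROUP BY category HAVING COUNT(*) >= 2)

Result:
COUNT(*)
--------
3       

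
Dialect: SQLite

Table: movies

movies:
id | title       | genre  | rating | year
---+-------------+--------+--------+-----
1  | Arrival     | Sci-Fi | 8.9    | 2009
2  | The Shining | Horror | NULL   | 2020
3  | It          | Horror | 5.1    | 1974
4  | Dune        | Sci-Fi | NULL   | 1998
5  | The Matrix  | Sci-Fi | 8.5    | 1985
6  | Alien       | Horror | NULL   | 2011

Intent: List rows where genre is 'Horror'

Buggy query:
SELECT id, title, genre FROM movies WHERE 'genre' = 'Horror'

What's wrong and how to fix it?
Bug: Single quotes denote string literals in SQL; the column name is being compared as a constant string

Fix: Remove the quotes around the column name (or use double quotes for an identifier)

Corrected query:
SELECT id, title, genre FROM movies WHERE genre = 'Horror'

Result:
id | title       | genre 
---+-------------+-------
2  | The Shining | Horror
3  | It          | Horror
6  | Alien       | Horror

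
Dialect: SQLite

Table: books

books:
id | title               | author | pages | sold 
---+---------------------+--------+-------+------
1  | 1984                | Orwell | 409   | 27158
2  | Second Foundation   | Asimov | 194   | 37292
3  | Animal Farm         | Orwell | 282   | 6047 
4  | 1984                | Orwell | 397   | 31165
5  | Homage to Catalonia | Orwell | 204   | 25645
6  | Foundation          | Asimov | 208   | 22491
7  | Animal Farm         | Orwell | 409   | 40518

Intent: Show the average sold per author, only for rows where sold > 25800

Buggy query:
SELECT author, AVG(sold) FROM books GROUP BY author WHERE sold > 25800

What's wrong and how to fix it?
Bug: Row-level WHERE must come before GROUP BY in the clause order

Fix: Move the WHERE clause before GROUP BY

Corrected query:
SELECT author, AVG(sold) FROM books WHERE sold > 25800 GROUP BY author

Result:
author | AVG(sold)
-------+----------
Asimov | 37292    
Orwell | 32947    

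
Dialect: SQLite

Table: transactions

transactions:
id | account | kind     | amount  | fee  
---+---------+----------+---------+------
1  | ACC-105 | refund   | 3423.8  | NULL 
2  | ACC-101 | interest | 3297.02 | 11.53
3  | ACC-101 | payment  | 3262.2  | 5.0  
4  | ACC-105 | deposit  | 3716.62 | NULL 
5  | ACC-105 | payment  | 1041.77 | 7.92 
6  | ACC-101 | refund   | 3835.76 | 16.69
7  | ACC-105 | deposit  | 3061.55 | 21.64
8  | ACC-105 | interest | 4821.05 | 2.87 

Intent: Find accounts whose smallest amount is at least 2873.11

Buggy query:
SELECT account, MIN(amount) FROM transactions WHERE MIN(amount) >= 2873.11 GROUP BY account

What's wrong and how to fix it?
Bug: MIN() in WHERE is a misuse of aggregate

Fix: Replace WHERE with HAVING after the GROUP BY

Corrected query:
SELECT account, MIN(amount) FROM transactions GROUP BY account HAVING MIN(amount) >= 2873.11

Result:
account | MIN(amount)
--------+------------
ACC-101 | 3262.2     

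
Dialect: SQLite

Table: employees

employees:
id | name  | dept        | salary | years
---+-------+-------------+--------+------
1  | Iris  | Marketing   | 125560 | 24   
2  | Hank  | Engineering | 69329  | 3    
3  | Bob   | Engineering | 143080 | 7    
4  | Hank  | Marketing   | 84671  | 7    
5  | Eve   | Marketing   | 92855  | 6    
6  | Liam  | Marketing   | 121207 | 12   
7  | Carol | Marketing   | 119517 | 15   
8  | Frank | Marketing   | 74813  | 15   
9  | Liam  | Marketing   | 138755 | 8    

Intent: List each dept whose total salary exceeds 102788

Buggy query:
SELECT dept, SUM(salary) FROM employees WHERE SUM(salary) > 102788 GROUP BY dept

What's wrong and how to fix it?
Bug: SUM(salary) is an aggregate, but WHERE filters rows before aggregation

Fix: Move the aggregate condition to a HAVING clause

Corrected query:
SELECT dept, SUM(salary) FROM employees GROUP BY dept HAVING SUM(salary) > 102788

Result:
dept        | SUM(salary)
------------+------------
Engineering | 212409     
Marketing   | 757378     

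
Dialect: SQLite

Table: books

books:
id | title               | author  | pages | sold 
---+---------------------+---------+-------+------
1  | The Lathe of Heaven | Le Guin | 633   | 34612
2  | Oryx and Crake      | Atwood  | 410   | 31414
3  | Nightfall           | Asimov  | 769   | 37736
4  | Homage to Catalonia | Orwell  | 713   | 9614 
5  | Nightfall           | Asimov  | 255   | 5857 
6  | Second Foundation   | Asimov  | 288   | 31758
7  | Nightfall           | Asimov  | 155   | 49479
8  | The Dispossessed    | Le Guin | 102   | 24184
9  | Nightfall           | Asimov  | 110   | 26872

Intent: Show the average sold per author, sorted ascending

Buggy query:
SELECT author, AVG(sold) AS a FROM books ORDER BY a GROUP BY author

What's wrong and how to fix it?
Bug: GROUP BY must precede ORDER BY

Fix: Reorder: SELECT … FROM … GROUP BY … ORDER BY …

Corrected query:
SELECT author, AVG(sold) AS a FROM books GROUP BY author ORDER BY a

Result:
author  | a      
--------+--------
Orwell  | 9614   
Le Guin | 29398  
Asimov  | 30340.4
Atwood  | 31414  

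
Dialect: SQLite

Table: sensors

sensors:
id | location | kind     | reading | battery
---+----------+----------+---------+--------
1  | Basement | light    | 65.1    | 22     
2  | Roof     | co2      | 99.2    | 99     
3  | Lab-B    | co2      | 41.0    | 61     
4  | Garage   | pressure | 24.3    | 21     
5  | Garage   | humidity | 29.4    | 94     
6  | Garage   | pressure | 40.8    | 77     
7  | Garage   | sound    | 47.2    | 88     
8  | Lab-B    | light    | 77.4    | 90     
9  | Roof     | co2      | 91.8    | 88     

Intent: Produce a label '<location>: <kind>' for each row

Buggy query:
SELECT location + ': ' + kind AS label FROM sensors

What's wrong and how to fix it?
Bug: '+' is numeric addition; on text columns SQLite converts them to 0 instead of concatenating

Fix: Replace + with || to concatenate text

Corrected query:
SELECT location || ': ' || kind AS label FROM sensors

Result:
label           
----------------
Basement: light 
Roof: co2       
Lab-B: co2      
Garage: pressure
Garage: humidity
Garage: pressure
Garage: sound   
Lab-B: light    
Roof: co2       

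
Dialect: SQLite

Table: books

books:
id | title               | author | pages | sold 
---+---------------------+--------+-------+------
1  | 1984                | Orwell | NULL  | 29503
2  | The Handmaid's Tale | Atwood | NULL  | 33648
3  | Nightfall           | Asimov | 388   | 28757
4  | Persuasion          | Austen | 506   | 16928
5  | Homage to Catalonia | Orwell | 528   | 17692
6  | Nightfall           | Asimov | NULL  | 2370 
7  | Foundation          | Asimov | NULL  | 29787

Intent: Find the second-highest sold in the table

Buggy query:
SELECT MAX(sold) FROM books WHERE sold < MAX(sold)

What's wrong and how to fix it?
Bug: MAX(sold) on the right of the comparison is an aggregate-in-WHERE error

Fix: Compute the overall MAX in a subquery, then take MAX of rows below it

Corrected query:
SELECT MAX(sold) FROM books WHERE sold < (SELECT MAX(sold) FROM books)

Result:
MAX(sold)
---------
29787    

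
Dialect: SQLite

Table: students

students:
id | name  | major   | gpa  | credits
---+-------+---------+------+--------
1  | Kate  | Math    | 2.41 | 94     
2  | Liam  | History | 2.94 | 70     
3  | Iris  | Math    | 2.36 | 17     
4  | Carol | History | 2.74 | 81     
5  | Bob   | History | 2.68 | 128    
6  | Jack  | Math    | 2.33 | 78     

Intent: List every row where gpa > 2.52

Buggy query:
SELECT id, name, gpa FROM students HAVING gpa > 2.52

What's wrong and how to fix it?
Bug: HAVING filters the output of aggregation, but this query has no GROUP BY and no aggregate functions, so SQLite rejects it (HAVING clause on a non-aggregate query); the condition here is per row

Fix: Replace HAVING with WHERE since the condition applies to individual rows

Corrected query:
SELECT id, name, gpa FROM students WHERE gpa > 2.52

Result:
id | name  | gpa 
---+-------+-----
2  | Liam  | 2.94
4  | Carol | 2.74
5  | Bob   | 2.68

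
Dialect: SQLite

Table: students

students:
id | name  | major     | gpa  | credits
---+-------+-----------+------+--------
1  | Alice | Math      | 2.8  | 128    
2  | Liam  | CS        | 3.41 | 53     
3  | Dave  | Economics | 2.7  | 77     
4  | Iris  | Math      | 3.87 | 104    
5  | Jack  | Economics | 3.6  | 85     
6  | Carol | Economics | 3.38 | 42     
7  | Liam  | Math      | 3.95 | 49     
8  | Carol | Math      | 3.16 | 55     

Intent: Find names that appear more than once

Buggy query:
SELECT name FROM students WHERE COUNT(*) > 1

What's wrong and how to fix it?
Bug: COUNT(*) is an aggregate and cannot be used in WHERE

Fix: Group first, then use HAVING for the count condition

Corrected query:
SELECT name FROM students GROUP BY name HAVING COUNT(*) > 1

Result:
name 
-----
Carol
Liam 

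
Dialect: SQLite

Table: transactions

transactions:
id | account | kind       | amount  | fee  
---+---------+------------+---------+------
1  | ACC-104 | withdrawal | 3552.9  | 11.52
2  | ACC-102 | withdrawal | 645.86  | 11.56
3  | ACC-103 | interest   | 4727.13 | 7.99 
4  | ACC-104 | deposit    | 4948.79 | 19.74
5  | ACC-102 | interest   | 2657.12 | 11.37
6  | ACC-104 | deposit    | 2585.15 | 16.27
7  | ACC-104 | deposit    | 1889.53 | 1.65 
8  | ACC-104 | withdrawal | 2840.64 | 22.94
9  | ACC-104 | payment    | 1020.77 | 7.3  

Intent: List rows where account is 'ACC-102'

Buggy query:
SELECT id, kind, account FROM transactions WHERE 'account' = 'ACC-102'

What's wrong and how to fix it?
Bug: Single quotes denote string literals in SQL; the column name is being compared as a constant string

Fix: Reference the column as account without single quotes

Corrected query:
SELECT id, kind, account FROM transactions WHERE account = 'ACC-102'

Result:
id | kind       | account
---+------------+--------
2  | withdrawal | ACC-102
5  | interest   | ACC-102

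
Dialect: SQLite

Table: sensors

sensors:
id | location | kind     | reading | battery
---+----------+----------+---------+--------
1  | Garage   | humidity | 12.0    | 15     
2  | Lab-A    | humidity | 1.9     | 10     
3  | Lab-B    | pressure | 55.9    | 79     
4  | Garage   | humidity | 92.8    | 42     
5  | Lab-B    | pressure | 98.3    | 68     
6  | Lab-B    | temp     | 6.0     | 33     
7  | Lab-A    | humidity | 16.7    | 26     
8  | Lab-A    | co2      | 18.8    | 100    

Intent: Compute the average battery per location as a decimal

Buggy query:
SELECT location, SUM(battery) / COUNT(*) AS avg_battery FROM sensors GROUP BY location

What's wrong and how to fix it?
Bug: Both operands are integers, so '/' performs integer division and truncates

Fix: Multiply by 1.0 (or CAST to REAL) to force floating-point division

Corrected query:
SELECT location, SUM(battery) * 1.0 / COUNT(*) AS avg_battery FROM sensors GROUP BY location

Result:
location | avg_battery
---------+------------
Garage   | 28.5       
Lab-A    | 45.333333  
Lab-B    | 60         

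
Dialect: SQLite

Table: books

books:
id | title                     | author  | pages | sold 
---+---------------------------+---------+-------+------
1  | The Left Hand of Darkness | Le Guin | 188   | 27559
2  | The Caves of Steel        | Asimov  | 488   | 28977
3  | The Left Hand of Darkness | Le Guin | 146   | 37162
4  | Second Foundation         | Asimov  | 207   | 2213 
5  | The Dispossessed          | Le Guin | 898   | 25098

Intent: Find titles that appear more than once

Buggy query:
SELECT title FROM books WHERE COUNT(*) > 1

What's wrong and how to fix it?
Bug: WHERE can't reference COUNT(*); aggregates are computed after WHERE

Fix: GROUP BY title, then filter groups with HAVING COUNT(*) > 1

Corrected query:
SELECT title FROM books GROUP BY title HAVING COUNT(*) > 1

Result:
title                    
-------------------------
The Left Hand of Darkness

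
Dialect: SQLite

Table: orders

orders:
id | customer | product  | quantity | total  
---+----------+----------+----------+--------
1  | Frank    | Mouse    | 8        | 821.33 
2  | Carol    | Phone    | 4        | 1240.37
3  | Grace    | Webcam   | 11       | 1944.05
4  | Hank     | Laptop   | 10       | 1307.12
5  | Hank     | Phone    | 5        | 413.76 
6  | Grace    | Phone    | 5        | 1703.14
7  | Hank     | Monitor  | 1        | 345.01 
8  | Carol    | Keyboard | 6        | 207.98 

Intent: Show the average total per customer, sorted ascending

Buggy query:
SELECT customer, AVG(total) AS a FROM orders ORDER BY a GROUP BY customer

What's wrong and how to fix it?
Bug: ORDER BY appears before GROUP BY; SQL clause order requires GROUP BY first

Fix: Reorder: SELECT … FROM … GROUP BY … ORDER BY …

Corrected query:
SELECT customer, AVG(total) AS a FROM orders GROUP BY customer ORDER BY a

Result:
customer | a       
---------+---------
Hank     | 688.63  
Carol    | 724.175 
Frank    | 821.33  
Grace    | 1823.595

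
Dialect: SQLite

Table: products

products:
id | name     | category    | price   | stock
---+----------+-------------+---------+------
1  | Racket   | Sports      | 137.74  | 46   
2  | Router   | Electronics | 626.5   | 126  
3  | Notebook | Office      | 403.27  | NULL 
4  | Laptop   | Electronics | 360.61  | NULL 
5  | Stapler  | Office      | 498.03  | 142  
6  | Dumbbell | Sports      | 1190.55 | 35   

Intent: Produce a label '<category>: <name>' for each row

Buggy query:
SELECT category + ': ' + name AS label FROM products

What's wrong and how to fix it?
Bug: '+' is numeric addition; on text columns SQLite converts them to 0 instead of concatenating

Fix: Use the || operator for string concatenation

Corrected query:
SELECT category || ': ' || name AS label FROM products

Result:
label              
-------------------
Sports: Racket     
Electronics: Router
Office: Notebook   
Electronics: Laptop
Office: Stapler    
Sports: Dumbbell   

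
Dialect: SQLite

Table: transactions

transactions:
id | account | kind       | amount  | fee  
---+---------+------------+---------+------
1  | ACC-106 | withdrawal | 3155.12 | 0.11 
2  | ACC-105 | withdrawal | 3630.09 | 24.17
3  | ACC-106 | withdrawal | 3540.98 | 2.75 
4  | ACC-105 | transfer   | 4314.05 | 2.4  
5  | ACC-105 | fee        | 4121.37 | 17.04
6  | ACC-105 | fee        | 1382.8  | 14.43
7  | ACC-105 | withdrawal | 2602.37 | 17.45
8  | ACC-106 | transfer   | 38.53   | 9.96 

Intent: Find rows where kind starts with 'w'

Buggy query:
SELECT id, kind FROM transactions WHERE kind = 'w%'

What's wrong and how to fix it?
Bug: Wildcards only work with LIKE; '=' treats '%' as a literal character

Fix: Replace '=' with LIKE so 'w%' is treated as a pattern

Corrected query:
SELECT id, kind FROM transactions WHERE kind LIKE 'w%'

Result:
id | kind      
---+-----------
1  | withdrawal
2  | withdrawal
3  | withdrawal
7  | withdrawal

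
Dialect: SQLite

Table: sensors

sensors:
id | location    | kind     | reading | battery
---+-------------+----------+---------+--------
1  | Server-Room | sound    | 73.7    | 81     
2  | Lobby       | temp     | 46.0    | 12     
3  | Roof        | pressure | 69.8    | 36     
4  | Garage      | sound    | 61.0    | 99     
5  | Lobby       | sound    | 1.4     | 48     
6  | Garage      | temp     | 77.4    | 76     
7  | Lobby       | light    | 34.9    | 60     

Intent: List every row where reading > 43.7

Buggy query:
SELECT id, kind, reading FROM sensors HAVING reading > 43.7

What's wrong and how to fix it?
Bug: HAVING filters the output of aggregation, but this query has no GROUP BY and no aggregate functions, so SQLite rejects it (HAVING clause on a non-aggregate query); the condition here is per row

Fix: Replace HAVING with WHERE since the condition applies to individual rows

Corrected query:
SELECT id, kind, reading FROM sensors WHERE reading > 43.7

Result:
id | kind     | reading
---+----------+--------
1  | sound    | 73.7   
2  | temp     | 46     
3  | pressure | 69.8   
4  | sound    | 61     
6  | temp     | 77.4   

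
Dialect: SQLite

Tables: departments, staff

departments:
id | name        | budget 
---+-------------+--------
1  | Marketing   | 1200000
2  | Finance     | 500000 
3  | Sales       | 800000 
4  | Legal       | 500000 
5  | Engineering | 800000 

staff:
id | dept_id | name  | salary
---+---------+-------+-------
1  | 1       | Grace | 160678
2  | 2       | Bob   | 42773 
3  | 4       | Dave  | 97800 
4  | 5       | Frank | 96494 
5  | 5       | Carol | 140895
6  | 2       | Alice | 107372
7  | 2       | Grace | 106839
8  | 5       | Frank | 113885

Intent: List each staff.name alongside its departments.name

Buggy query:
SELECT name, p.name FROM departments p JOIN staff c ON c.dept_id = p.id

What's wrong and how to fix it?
Bug: 'name' exists in both joined tables, so the database can't tell which one is meant

Fix: Qualify the column with its table alias (c.name)

Corrected query:
SELECT c.name, p.name FROM departments p JOIN staff c ON c.dept_id = p.id

Result:
name  | name       
------+------------
Grace | Marketing  
Bob   | Finance    
Dave  | Legal      
Frank | Engineering
Carol | Engineering
Alice | Finance    
Grace | Finance    
Frank | Engineering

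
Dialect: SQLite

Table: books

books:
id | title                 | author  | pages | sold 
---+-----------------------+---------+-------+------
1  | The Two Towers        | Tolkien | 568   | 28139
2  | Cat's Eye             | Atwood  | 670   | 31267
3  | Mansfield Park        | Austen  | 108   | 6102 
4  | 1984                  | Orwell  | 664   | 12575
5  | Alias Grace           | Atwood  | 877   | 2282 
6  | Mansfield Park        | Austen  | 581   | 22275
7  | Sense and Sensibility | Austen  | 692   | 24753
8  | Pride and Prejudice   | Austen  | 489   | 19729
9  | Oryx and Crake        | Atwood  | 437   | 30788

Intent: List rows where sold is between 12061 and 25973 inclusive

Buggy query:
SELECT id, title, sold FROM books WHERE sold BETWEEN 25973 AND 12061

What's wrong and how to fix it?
Bug: BETWEEN expects the lower bound first; with 25973 AND 12061 the range is empty

Fix: Swap the bounds so the smaller value comes first

Corrected query:
SELECT id, title, sold FROM books WHERE sold BETWEEN 12061 AND 25973

Result:
id | title                 | sold 
---+-----------------------+------
4  | 1984                  | 12575
6  | Mansfield Park        | 22275
7  | Sense and Sensibility | 24753
8  | Pride and Prejudice   | 19729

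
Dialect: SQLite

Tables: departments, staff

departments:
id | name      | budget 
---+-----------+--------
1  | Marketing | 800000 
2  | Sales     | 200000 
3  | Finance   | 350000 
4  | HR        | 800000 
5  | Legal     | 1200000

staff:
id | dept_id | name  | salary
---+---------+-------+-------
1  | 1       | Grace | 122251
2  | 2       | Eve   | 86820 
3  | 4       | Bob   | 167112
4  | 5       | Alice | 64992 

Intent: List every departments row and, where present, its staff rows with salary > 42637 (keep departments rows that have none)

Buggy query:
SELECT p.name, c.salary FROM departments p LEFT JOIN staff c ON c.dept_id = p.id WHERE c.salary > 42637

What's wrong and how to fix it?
Bug: Filtering c.salary in WHERE discards the NULL rows produced by LEFT JOIN, turning it into an inner join

Fix: Put 'c.salary > 42637' in the JOIN's ON clause instead of WHERE

Corrected query:
SELECT p.name, c.salary FROM departments p LEFT JOIN staff c ON c.dept_id = p.id AND c.salary > 42637

Result:
name      | salary
----------+-------
Marketing | 122251
Sales     | 86820 
Finance   | NULL  
HR        | 167112
Legal     | 64992 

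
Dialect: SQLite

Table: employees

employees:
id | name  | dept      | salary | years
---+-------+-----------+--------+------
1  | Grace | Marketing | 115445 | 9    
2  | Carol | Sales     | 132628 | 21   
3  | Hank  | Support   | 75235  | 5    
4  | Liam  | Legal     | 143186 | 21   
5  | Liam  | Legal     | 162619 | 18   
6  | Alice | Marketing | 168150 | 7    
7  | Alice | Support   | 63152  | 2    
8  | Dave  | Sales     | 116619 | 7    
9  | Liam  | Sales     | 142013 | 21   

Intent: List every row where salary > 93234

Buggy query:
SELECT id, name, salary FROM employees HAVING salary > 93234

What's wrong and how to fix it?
Bug: HAVING filters the output of aggregation, but this query has no GROUP BY and no aggregate functions, so SQLite rejects it (HAVING clause on a non-aggregate query); the condition here is per row

Fix: Use WHERE for row-level filtering

Corrected query:
SELECT id, name, salary FROM employees WHERE salary > 93234

Result:
id | name  | salary
---+-------+-------
1  | Grace | 115445
2  | Carol | 132628
4  | Liam  | 143186
5  | Liam  | 162619
6  | Alice | 168150
8  | Dave  | 116619
9  | Liam  | 142013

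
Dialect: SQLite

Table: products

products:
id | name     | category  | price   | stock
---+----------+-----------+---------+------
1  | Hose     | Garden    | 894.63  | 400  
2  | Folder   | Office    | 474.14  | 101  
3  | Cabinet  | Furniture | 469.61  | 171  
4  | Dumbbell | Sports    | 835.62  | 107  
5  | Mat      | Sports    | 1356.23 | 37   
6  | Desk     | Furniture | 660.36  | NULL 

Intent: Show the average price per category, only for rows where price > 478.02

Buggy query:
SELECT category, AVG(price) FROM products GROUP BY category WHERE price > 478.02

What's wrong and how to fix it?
Bug: Row-level WHERE must come before GROUP BY in the clause order

Fix: Place WHERE between FROM and GROUP BY

Corrected query:
SELECT category, AVG(price) FROM products WHERE price > 478.02 GROUP BY category

Result:
category  | AVG(price)
----------+-----------
Furniture | 660.36    
Garden    | 894.63    
Sports    | 1095.925  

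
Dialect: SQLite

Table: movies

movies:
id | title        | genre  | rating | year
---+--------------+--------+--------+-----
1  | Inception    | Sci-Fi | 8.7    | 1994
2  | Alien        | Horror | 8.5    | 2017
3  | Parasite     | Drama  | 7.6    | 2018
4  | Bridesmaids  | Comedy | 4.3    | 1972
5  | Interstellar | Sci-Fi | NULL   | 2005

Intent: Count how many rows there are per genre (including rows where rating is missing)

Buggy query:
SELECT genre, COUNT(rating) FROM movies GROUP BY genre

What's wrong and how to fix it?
Bug: COUNT(column) counts non-NULL values only; rows with NULL rating aren't counted

Fix: Replace COUNT(rating) with COUNT(*)

Corrected query:
SELECT genre, COUNT(*) FROM movies GROUP BY genre

Result:
genre  | COUNT(*)
-------+---------
Comedy | 1       
Drama  | 1       
Horror | 1       
Sci-Fi | 2       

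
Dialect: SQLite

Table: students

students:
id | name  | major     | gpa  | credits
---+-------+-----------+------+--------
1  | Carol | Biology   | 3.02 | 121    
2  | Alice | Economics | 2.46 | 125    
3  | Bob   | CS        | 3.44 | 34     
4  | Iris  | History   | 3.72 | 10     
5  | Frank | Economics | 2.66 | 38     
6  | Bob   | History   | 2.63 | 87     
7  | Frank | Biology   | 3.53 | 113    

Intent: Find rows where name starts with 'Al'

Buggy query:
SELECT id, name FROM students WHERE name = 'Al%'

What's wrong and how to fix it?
Bug: Wildcards only work with LIKE; '=' treats '%' as a literal character

Fix: Use LIKE for wildcard pattern matching

Corrected query:
SELECT id, name FROM students WHERE name LIKE 'Al%'

Result:
id | name 
---+------
2  | Alice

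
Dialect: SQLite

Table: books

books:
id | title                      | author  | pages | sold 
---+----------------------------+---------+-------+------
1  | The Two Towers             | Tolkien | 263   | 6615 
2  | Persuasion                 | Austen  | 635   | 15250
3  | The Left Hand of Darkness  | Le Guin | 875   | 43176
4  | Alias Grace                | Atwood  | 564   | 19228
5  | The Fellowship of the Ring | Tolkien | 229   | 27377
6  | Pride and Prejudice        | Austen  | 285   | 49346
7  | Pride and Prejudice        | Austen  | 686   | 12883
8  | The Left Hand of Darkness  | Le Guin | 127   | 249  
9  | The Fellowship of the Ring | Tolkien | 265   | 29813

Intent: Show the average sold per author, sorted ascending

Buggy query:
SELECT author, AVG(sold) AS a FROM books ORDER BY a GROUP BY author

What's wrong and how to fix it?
Bug: GROUP BY must precede ORDER BY

Fix: Move ORDER BY to the end, after GROUP BY

Corrected query:
SELECT author, AVG(sold) AS a FROM books GROUP BY author ORDER BY a

Result:
author  | a           
--------+-------------
Atwood  | 19228       
Tolkien | 21268.333333
Le Guin | 21712.5     
Austen  | 25826.333333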